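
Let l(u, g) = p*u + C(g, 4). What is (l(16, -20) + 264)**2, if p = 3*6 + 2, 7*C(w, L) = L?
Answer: 16744464/49 ≈ 3.4172e+5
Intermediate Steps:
C(w, L) = L/7
p = 20 (p = 18 + 2 = 20)
l(u, g) = 4/7 + 20*u (l(u, g) = 20*u + (1/7)*4 = 20*u + 4/7 = 4/7 + 20*u)
(l(16, -20) + 264)**2 = ((4/7 + 20*16) + 264)**2 = ((4/7 + 320) + 264)**2 = (2244/7 + 264)**2 = (4092/7)**2 = 16744464/49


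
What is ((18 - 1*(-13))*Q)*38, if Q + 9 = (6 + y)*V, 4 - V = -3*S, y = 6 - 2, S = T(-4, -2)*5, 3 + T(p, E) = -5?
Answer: -1377082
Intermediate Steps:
T(p, E) = -8 (T(p, E) = -3 - 5 = -8)
S = -40 (S = -8*5 = -40)
y = 4
V = -116 (V = 4 - (-3)*(-40) = 4 - 1*120 = 4 - 120 = -116)
Q = -1169 (Q = -9 + (6 + 4)*(-116) = -9 + 10*(-116) = -9 - 1160 = -1169)
((18 - 1*(-13))*Q)*38 = ((18 - 1*(-13))*(-1169))*38 = ((18 + 13)*(-1169))*38 = (31*(-1169))*38 = -36239*38 = -1377082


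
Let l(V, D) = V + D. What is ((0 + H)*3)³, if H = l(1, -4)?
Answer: -729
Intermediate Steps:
l(V, D) = D + V
H = -3 (H = -4 + 1 = -3)
((0 + H)*3)³ = ((0 - 3)*3)³ = (-3*3)³ = (-9)³ = -729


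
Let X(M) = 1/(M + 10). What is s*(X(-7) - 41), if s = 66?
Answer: -2684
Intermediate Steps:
X(M) = 1/(10 + M)
s*(X(-7) - 41) = 66*(1/(10 - 7) - 41) = 66*(1/3 - 41) = 66*(⅓ - 41) = 66*(-122/3) = -2684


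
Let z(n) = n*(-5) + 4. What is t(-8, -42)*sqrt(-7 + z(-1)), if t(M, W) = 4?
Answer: 4*sqrt(2) ≈ 5.6569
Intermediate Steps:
z(n) = 4 - 5*n (z(n) = -5*n + 4 = 4 - 5*n)
t(-8, -42)*sqrt(-7 + z(-1)) = 4*sqrt(-7 + (4 - 5*(-1))) = 4*sqrt(-7 + (4 + 5)) = 4*sqrt(-7 + 9) = 4*sqrt(2)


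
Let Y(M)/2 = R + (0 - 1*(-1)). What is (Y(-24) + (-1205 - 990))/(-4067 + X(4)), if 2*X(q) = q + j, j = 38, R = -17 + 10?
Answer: 2207/4046 ≈ 0.54548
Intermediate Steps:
R = -7
X(q) = 19 + q/2 (X(q) = (q + 38)/2 = (38 + q)/2 = 19 + q/2)
Y(M) = -12 (Y(M) = 2*(-7 + (0 - 1*(-1))) = 2*(-7 + (0 + 1)) = 2*(-7 + 1) = 2*(-6) = -12)
(Y(-24) + (-1205 - 990))/(-4067 + X(4)) = (-12 + (-1205 - 990))/(-4067 + (19 + (½)*4)) = (-12 - 2195)/(-4067 + (19 + 2)) = -2207/(-4067 + 21) = -2207/(-4046) = -2207*(-1/4046) = 2207/4046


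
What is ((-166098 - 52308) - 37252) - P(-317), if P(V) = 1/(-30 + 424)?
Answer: -100729253/394 ≈ -2.5566e+5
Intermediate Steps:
P(V) = 1/394
((-166098 - 52308) - 37252) - P(-317) = ((-166098 - 52308) - 37252) - 1*1/394 = (-218406 - 37252) - 1/394 = -255658 - 1/394 = -100729253/394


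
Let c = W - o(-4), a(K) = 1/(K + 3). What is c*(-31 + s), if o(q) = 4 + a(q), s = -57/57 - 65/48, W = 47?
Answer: -17611/12 ≈ -1467.6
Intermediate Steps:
s = -113/48 (s = -57*1/57 - 65*1/48 = -1 - 65/48 = -113/48 ≈ -2.3542)
a(K) = 1/(3 + K)
o(q) = 4 + 1/(3 + q)
c = 44 (c = 47 - (13 + 4*(-4))/(3 - 4) = 47 - (13 - 16)/(-1) = 47 - (-1)*(-3) = 47 - 1*3 = 47 - 3 = 44)
c*(-31 + s) = 44*(-31 - 113/48) = 44*(-1601/48) = -17611/12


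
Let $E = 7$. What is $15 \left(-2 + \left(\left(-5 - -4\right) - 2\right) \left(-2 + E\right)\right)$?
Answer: $-255$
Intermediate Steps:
$15 \left(-2 + \left(\left(-5 - -4\right) - 2\right) \left(-2 + E\right)\right) = 15 \left(-2 + \left(\left(-5 - -4\right) - 2\right) \left(-2 + 7\right)\right) = 15 \left(-2 + \left(\left(-5 + 4\right) - 2\right) 5\right) = 15 \left(-2 + \left(-1 - 2\right) 5\right) = 15 \left(-2 - 15\right) = 15 \left(-17\right) = -255$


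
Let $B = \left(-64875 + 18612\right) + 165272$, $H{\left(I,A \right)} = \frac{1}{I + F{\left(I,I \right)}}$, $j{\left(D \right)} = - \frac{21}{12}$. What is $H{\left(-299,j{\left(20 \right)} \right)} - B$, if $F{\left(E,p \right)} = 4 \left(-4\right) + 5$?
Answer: $- \frac{36892791}{310} \approx -1.1901 \cdot 10^{5}$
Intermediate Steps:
$F{\left(E,p \right)} = -11$ ($F{\left(E,p \right)} = -16 + 5 = -11$)
$j{\left(D \right)} = - \frac{7}{4}$ ($j{\left(D \right)} = \left(-21\right) \frac{1}{12} = - \frac{7}{4}$)
$H{\left(I,A \right)} = \frac{1}{-11 + I}$ ($H{\left(I,A \right)} = \frac{1}{I - 11} = \frac{1}{-11 + I}$)
$B = 119009$ ($B = -46263 + 165272 = 119009$)
$H{\left(-299,j{\left(20 \right)} \right)} - B = \frac{1}{-11 - 299} - 119009 = \frac{1}{-310} - 119009 = - \frac{1}{310} - 119009 = - \frac{36892791}{310}$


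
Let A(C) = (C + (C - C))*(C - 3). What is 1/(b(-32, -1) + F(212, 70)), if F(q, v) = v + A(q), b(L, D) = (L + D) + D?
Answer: 1/44344 ≈ 2.2551e-5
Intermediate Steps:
b(L, D) = L + 2*D (b(L, D) = (D + L) + D = L + 2*D)
A(C) = C*(-3 + C) (A(C) = (C + 0)*(-3 + C) = C*(-3 + C))
F(q, v) = v + q*(-3 + q)
1/(b(-32, -1) + F(212, 70)) = 1/((-32 + 2*(-1)) + (70 + 212*(-3 + 212))) = 1/((-32 - 2) + (70 + 212*209)) = 1/(-34 + (70 + 44308)) = 1/(-34 + 44378) = 1/44344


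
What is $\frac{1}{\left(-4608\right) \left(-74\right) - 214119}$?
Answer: $\frac{1}{126873} \approx 7.8819 \cdot 10^{-6}$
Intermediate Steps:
$\frac{1}{\left(-4608\right) \left(-74\right) - 214119} = \frac{1}{340992 - 214119} = \frac{1}{126873}$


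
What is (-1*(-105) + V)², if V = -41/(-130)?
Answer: 187443481/16900 ≈ 11091.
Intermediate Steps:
V = 41/130 (V = -41*(-1/130) = 41/130 ≈ 0.31538)
(-1*(-105) + V)² = (-1*(-105) + 41/130)² = (105 + 41/130)² = (13691/130)² = 187443481/16900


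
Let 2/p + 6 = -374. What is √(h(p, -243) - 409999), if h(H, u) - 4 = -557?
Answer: 2*I*√102638 ≈ 640.74*I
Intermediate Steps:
p = -1/190 (p = 2/(-6 - 374) = 2/(-380) = 2*(-1/380) = -1/190 ≈ -0.0052632)
h(H, u) = -553 (h(H, u) = 4 - 557 = -553)
√(h(p, -243) - 409999) = √(-553 - 409999) = √(-410552) = 2*I*√102638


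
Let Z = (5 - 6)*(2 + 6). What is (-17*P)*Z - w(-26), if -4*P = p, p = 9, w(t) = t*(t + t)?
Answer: -1658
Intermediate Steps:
w(t) = 2*t² (w(t) = t*(2*t) = 2*t²)
Z = -8 (Z = -1*8 = -8)
P = -9/4 (P = -¼*9 = -9/4 ≈ -2.2500)
(-17*P)*Z - w(-26) = -17*(-9/4)*(-8) - 2*(-26)² = (153/4)*(-8) - 2*676 = -306 - 1*1352 = -306 - 1352 = -1658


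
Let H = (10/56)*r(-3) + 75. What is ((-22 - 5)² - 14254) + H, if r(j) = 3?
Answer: -376585/28 ≈ -13449.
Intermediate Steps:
H = 2115/28 (H = (10/56)*3 + 75 = (10*(1/56))*3 + 75 = (5/28)*3 + 75 = 15/28 + 75 = 2115/28 ≈ 75.536)
((-22 - 5)² - 14254) + H = ((-22 - 5)² - 14254) + 2115/28 = ((-27)² - 14254) + 2115/28 = (729 - 14254) + 2115/28 = -13525 + 2115/28 = -376585/28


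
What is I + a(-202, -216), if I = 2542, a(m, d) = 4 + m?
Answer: 2344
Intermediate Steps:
I + a(-202, -216) = 2542 + (4 - 202) = 2542 - 198 = 2344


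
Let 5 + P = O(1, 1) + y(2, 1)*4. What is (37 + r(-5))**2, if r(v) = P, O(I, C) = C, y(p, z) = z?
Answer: 1369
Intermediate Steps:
P = 0 (P = -5 + (1 + 1*4) = -5 + (1 + 4) = -5 + 5 = 0)
r(v) = 0
(37 + r(-5))**2 = (37 + 0)**2 = 37**2 = 1369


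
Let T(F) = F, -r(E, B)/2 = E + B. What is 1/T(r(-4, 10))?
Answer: -1/12 ≈ -0.083333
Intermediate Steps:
r(E, B) = -2*B - 2*E (r(E, B) = -2*(E + B) = -2*(B + E) = -2*B - 2*E)
1/T(r(-4, 10)) = 1/(-2*10 - 2*(-4)) = 1/(-20 + 8) = 1/(-12) = -1/12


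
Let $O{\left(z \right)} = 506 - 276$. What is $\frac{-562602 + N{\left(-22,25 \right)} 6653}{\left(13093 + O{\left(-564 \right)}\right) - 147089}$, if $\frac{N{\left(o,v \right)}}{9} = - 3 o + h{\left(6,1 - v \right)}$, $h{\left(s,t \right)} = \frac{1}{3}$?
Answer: $- \frac{3409239}{133766} \approx -25.487$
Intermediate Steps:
$h{\left(s,t \right)} = \frac{1}{3}$
$N{\left(o,v \right)} = 3 - 27 o$ ($N{\left(o,v \right)} = 9 \left(- 3 o + \frac{1}{3}\right) = 9 \left(\frac{1}{3} - 3 o\right) = 3 - 27 o$)
$O{\left(z \right)} = 230$ ($O{\left(z \right)} = 506 - 276 = 230$)
$\frac{-562602 + N{\left(-22,25 \right)} 6653}{\left(13093 + O{\left(-564 \right)}\right) - 147089} = \frac{-562602 + \left(3 - -594\right) 6653}{\left(13093 + 230\right) - 147089} = \frac{-562602 + \left(3 + 594\right) 6653}{13323 - 147089} = \frac{-562602 + 597 \cdot 6653}{-133766} = \left(-562602 + 3971841\right) \left(- \frac{1}{133766}\right) = 3409239 \left(- \frac{1}{133766}\right) = - \frac{3409239}{133766}$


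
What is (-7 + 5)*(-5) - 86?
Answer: -76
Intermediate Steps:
(-7 + 5)*(-5) - 86 = -2*(-5) - 86 = 10 - 86 = -76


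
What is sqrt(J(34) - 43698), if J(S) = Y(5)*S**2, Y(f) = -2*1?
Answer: I*sqrt(46010) ≈ 214.5*I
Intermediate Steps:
Y(f) = -2
J(S) = -2*S**2
sqrt(J(34) - 43698) = sqrt(-2*34**2 - 43698) = sqrt(-2*1156 - 43698) = sqrt(-2312 - 43698) = sqrt(-46010) = I*sqrt(46010)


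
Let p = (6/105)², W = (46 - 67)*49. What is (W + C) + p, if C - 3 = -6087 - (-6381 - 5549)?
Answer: 5900829/1225 ≈ 4817.0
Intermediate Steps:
W = -1029 (W = -21*49 = -1029)
C = 5846 (C = 3 + (-6087 - (-6381 - 5549)) = 3 + (-6087 - 1*(-11930)) = 3 + (-6087 + 11930) = 3 + 5843 = 5846)
p = 4/1225 (p = (6*(1/105))² = (2/35)² = 4/1225 ≈ 0.0032653)
(W + C) + p = (-1029 + 5846) + 4/1225 = 4817 + 4/1225 = 5900829/1225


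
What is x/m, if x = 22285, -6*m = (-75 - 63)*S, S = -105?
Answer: -4457/483 ≈ -9.2277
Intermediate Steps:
m = -2415 (m = -(-75 - 63)*(-105)/6 = -(-23)*(-105) = -⅙*14490 = -2415)
x/m = 22285/(-2415) = 22285*(-1/2415) = -4457/483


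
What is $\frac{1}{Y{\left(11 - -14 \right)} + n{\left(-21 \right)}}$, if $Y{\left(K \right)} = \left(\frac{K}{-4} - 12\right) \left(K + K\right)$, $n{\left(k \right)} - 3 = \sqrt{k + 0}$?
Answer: $- \frac{3638}{3308845} - \frac{4 i \sqrt{21}}{3308845} \approx -0.0010995 - 5.5398 \cdot 10^{-6} i$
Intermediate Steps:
$n{\left(k \right)} = 3 + \sqrt{k}$ ($n{\left(k \right)} = 3 + \sqrt{k + 0} = 3 + \sqrt{k}$)
$Y{\left(K \right)} = 2 K \left(-12 - \frac{K}{4}\right)$ ($Y{\left(K \right)} = \left(K \left(- \frac{1}{4}\right) - 12\right) 2 K = \left(- \frac{K}{4} - 12\right) 2 K = \left(-12 - \frac{K}{4}\right) 2 K = 2 K \left(-12 - \frac{K}{4}\right)$)
$\frac{1}{Y{\left(11 - -14 \right)} + n{\left(-21 \right)}} = \frac{1}{- \frac{\left(11 - -14\right) \left(48 + \left(11 - -14\right)\right)}{2} + \left(3 + \sqrt{-21}\right)} = \frac{1}{- \frac{\left(11 + 14\right) \left(48 + \left(11 + 14\right)\right)}{2} + \left(3 + i \sqrt{21}\right)} = \frac{1}{\left(- \frac{1}{2}\right) 25 \left(48 + 25\right) + \left(3 + i \sqrt{21}\right)} = \frac{1}{\left(- \frac{1}{2}\right) 25 \cdot 73 + \left(3 + i \sqrt{21}\right)} = \frac{1}{- \frac{1825}{2} + \left(3 + i \sqrt{21}\right)} = \frac{1}{- \frac{1819}{2} + i \sqrt{21}}$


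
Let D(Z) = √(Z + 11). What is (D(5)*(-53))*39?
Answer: -8268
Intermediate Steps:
D(Z) = √(11 + Z)
(D(5)*(-53))*39 = (√(11 + 5)*(-53))*39 = (√16*(-53))*39 = (4*(-53))*39 = -212*39 = -8268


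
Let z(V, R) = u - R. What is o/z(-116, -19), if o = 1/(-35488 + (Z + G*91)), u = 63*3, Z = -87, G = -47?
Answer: -1/8289216 ≈ -1.2064e-7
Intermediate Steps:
u = 189
z(V, R) = 189 - R
o = -1/39852 (o = 1/(-35488 + (-87 - 47*91)) = 1/(-35488 + (-87 - 4277)) = 1/(-35488 - 4364) = 1/(-39852) = -1/39852 ≈ -2.5093e-5)
o/z(-116, -19) = -1/(39852*(189 - 1*(-19))) = -1/(39852*(189 + 19)) = -1/39852/208 = -1/39852*1/208 = -1/8289216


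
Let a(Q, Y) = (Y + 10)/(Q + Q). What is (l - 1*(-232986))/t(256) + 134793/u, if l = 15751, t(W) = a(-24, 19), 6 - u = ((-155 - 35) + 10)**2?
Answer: -128922685047/313142 ≈ -4.1171e+5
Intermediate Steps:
u = -32394 (u = 6 - ((-155 - 35) + 10)**2 = 6 - (-190 + 10)**2 = 6 - 1*(-180)**2 = 6 - 1*32400 = 6 - 32400 = -32394)
a(Q, Y) = (10 + Y)/(2*Q) (a(Q, Y) = (10 + Y)/((2*Q)) = (10 + Y)*(1/(2*Q)) = (10 + Y)/(2*Q))
t(W) = -29/48 (t(W) = (1/2)*(10 + 19)/(-24) = (1/2)*(-1/24)*29 = -29/48)
(l - 1*(-232986))/t(256) + 134793/u = (15751 - 1*(-232986))/(-29/48) + 134793/(-32394) = (15751 + 232986)*(-48/29) + 134793*(-1/32394) = 248737*(-48/29) - 44931/10798 = -11939376/29 - 44931/10798 = -128922685047/313142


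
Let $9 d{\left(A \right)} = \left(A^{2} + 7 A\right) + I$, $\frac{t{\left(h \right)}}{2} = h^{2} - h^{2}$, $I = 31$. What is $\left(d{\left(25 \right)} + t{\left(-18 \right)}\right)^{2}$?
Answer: $\frac{76729}{9} \approx 8525.4$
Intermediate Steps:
$t{\left(h \right)} = 0$ ($t{\left(h \right)} = 2 \left(h^{2} - h^{2}\right) = 2 \cdot 0 = 0$)
$d{\left(A \right)} = \frac{31}{9} + \frac{A^{2}}{9} + \frac{7 A}{9}$ ($d{\left(A \right)} = \frac{\left(A^{2} + 7 A\right) + 31}{9} = \frac{31 + A^{2} + 7 A}{9} = \frac{31}{9} + \frac{A^{2}}{9} + \frac{7 A}{9}$)
$\left(d{\left(25 \right)} + t{\left(-18 \right)}\right)^{2} = \left(\left(\frac{31}{9} + \frac{25^{2}}{9} + \frac{7}{9} \cdot 25\right) + 0\right)^{2} = \left(\left(\frac{31}{9} + \frac{1}{9} \cdot 625 + \frac{175}{9}\right) + 0\right)^{2} = \left(\left(\frac{31}{9} + \frac{625}{9} + \frac{175}{9}\right) + 0\right)^{2} = \left(\frac{277}{3} + 0\right)^{2} = \left(\frac{277}{3}\right)^{2} = \frac{76729}{9}$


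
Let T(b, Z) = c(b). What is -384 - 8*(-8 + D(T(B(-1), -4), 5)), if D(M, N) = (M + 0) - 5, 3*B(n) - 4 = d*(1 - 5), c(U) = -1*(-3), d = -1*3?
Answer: -304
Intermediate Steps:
d = -3
c(U) = 3
B(n) = 16/3 (B(n) = 4/3 + (-3*(1 - 5))/3 = 4/3 + (-3*(-4))/3 = 4/3 + (⅓)*12 = 4/3 + 4 = 16/3)
T(b, Z) = 3
D(M, N) = -5 + M (D(M, N) = M - 5 = -5 + M)
-384 - 8*(-8 + D(T(B(-1), -4), 5)) = -384 - 8*(-8 + (-5 + 3)) = -384 - 8*(-8 - 2) = -384 - 8*(-10) = -384 - 1*(-80) = -384 + 80 = -304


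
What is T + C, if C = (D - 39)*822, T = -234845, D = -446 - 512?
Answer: -1054379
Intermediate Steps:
D = -958
C = -819534 (C = (-958 - 39)*822 = -997*822 = -819534)
T + C = -234845 - 819534 = -1054379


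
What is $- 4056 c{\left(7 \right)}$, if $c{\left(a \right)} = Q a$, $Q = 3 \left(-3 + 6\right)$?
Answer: $-255528$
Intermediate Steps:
$Q = 9$ ($Q = 3 \cdot 3 = 9$)
$c{\left(a \right)} = 9 a$
$- 4056 c{\left(7 \right)} = - 4056 \cdot 9 \cdot 7 = \left(-4056\right) 63 = -255528$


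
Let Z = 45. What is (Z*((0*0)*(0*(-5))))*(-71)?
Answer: 0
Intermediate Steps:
(Z*((0*0)*(0*(-5))))*(-71) = (45*((0*0)*(0*(-5))))*(-71) = (45*(0*0))*(-71) = (45*0)*(-71) = 0*(-71) = 0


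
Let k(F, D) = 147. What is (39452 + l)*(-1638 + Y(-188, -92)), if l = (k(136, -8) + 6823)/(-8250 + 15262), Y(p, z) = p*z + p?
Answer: 1069922193795/1753 ≈ 6.1034e+8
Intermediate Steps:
Y(p, z) = p + p*z
l = 3485/3506 (l = (147 + 6823)/(-8250 + 15262) = 6970/7012 = 6970*(1/7012) = 3485/3506 ≈ 0.99401)
(39452 + l)*(-1638 + Y(-188, -92)) = (39452 + 3485/3506)*(-1638 - 188*(1 - 92)) = 138322197*(-1638 - 188*(-91))/3506 = 138322197*(-1638 + 17108)/3506 = (138322197/3506)*15470 = 1069922193795/1753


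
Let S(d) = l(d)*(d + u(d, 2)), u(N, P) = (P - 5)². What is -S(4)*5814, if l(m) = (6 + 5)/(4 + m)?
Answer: -415701/4 ≈ -1.0393e+5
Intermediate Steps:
l(m) = 11/(4 + m)
u(N, P) = (-5 + P)²
S(d) = 11*(9 + d)/(4 + d) (S(d) = (11/(4 + d))*(d + (-5 + 2)²) = (11/(4 + d))*(d + (-3)²) = (11/(4 + d))*(d + 9) = (11/(4 + d))*(9 + d) = 11*(9 + d)/(4 + d))
-S(4)*5814 = -11*(9 + 4)/(4 + 4)*5814 = -11*13/8*5814 = -1*143/8*5814 = -143/8*5814 = -415701/4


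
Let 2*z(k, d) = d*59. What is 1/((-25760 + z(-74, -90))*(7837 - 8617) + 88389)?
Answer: 1/22252089 ≈ 4.4940e-8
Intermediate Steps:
z(k, d) = 59*d/2 (z(k, d) = (d*59)/2 = (59*d)/2 = 59*d/2)
1/((-25760 + z(-74, -90))*(7837 - 8617) + 88389) = 1/((-25760 + (59/2)*(-90))*(7837 - 8617) + 88389) = 1/((-25760 - 2655)*(-780) + 88389) = 1/(-28415*(-780) + 88389) = 1/(22163700 + 88389) = 1/22252089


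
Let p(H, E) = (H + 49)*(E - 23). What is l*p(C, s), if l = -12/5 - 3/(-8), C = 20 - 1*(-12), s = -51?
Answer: 242757/20 ≈ 12138.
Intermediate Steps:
C = 32 (C = 20 + 12 = 32)
p(H, E) = (-23 + E)*(49 + H) (p(H, E) = (49 + H)*(-23 + E) = (-23 + E)*(49 + H))
l = -81/40 (l = -12*⅕ - 3*(-⅛) = -12/5 + 3/8 = -81/40 ≈ -2.0250)
l*p(C, s) = -81*(-1127 - 23*32 + 49*(-51) - 51*32)/40 = -81*(-1127 - 736 - 2499 - 1632)/40 = -81/40*(-5994) = 242757/20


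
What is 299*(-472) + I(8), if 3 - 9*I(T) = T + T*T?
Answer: -423407/3 ≈ -1.4114e+5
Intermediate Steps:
I(T) = ⅓ - T/9 - T²/9 (I(T) = ⅓ - (T + T*T)/9 = ⅓ - (T + T²)/9 = ⅓ + (-T/9 - T²/9) = ⅓ - T/9 - T²/9)
299*(-472) + I(8) = 299*(-472) + (⅓ - ⅑*8 - ⅑*8²) = -141128 + (⅓ - 8/9 - ⅑*64) = -141128 + (⅓ - 8/9 - 64/9) = -141128 - 23/3 = -423407/3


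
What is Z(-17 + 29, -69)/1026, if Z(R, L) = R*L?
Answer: -46/57 ≈ -0.80702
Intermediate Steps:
Z(R, L) = L*R
Z(-17 + 29, -69)/1026 = -69*(-17 + 29)/1026 = -69*12*(1/1026) = -828*1/1026 = -46/57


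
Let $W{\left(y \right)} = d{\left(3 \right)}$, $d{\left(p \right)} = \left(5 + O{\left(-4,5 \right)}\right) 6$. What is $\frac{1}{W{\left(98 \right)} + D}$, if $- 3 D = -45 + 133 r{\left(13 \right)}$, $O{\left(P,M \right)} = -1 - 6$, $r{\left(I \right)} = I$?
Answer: $- \frac{3}{1720} \approx -0.0017442$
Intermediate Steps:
$O{\left(P,M \right)} = -7$ ($O{\left(P,M \right)} = -1 - 6 = -7$)
$d{\left(p \right)} = -12$ ($d{\left(p \right)} = \left(5 - 7\right) 6 = \left(-2\right) 6 = -12$)
$D = - \frac{1684}{3}$ ($D = - \frac{-45 + 133 \cdot 13}{3} = - \frac{-45 + 1729}{3} = \left(- \frac{1}{3}\right) 1684 = - \frac{1684}{3} \approx -561.33$)
$W{\left(y \right)} = -12$
$\frac{1}{W{\left(98 \right)} + D} = \frac{1}{-12 - \frac{1684}{3}} = \frac{1}{- \frac{1720}{3}} = - \frac{3}{1720}$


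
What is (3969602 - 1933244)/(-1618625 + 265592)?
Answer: -226262/150337 ≈ -1.5050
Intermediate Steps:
(3969602 - 1933244)/(-1618625 + 265592) = 2036358/(-1353033) = 2036358*(-1/1353033) = -226262/150337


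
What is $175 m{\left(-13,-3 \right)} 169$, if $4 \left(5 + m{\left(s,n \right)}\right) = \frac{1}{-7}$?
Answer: $- \frac{595725}{4} \approx -1.4893 \cdot 10^{5}$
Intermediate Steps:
$m{\left(s,n \right)} = - \frac{141}{28}$ ($m{\left(s,n \right)} = -5 + \frac{1}{4 \left(-7\right)} = -5 + \frac{1}{4} \left(- \frac{1}{7}\right) = -5 - \frac{1}{28} = - \frac{141}{28}$)
$175 m{\left(-13,-3 \right)} 169 = 175 \left(- \frac{141}{28}\right) 169 = \left(- \frac{3525}{4}\right) 169 = - \frac{595725}{4}$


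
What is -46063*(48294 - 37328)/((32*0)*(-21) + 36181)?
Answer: -505126858/36181 ≈ -13961.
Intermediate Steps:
-46063*(48294 - 37328)/((32*0)*(-21) + 36181) = -46063*10966/(0*(-21) + 36181) = -46063*10966/(0 + 36181) = -46063/(36181*(1/10966)) = -46063/36181/10966 = -46063*10966/36181 = -505126858/36181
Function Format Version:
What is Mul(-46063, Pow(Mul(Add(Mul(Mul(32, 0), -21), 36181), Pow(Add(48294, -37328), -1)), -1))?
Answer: Rational(-505126858, 36181) ≈ -13961.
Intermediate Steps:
Mul(-46063, Pow(Mul(Add(Mul(Mul(32, 0), -21), 36181), Pow(Add(48294, -37328), -1)), -1)) = Mul(-46063, Pow(Mul(Add(Mul(0, -21), 36181), Pow(10966, -1)), -1)) = Mul(-46063, Pow(Mul(Add(0, 36181), Rational(1, 10966)), -1)) = Mul(-46063, Pow(Mul(36181, Rational(1, 10966)), -1)) = Mul(-46063, Pow(Rational(36181, 10966), -1)) = Mul(-46063, Rational(10966, 36181)) = Rational(-505126858, 36181)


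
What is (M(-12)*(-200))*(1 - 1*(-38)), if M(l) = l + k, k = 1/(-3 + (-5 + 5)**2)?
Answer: 96200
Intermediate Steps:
k = -1/3 (k = 1/(-3 + 0**2) = 1/(-3 + 0) = 1/(-3) = -1/3 ≈ -0.33333)
M(l) = -1/3 + l (M(l) = l - 1/3 = -1/3 + l)
(M(-12)*(-200))*(1 - 1*(-38)) = ((-1/3 - 12)*(-200))*(1 - 1*(-38)) = (-37/3*(-200))*(1 + 38) = (7400/3)*39 = 96200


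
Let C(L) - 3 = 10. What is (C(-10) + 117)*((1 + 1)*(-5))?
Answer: -1300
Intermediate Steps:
C(L) = 13 (C(L) = 3 + 10 = 13)
(C(-10) + 117)*((1 + 1)*(-5)) = (13 + 117)*((1 + 1)*(-5)) = 130*(2*(-5)) = 130*(-10) = -1300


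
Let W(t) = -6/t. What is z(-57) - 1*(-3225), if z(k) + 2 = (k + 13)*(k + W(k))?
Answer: 108801/19 ≈ 5726.4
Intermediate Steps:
z(k) = -2 + (13 + k)*(k - 6/k) (z(k) = -2 + (k + 13)*(k - 6/k) = -2 + (13 + k)*(k - 6/k))
z(-57) - 1*(-3225) = (-8 + (-57)² - 78/(-57) + 13*(-57)) - 1*(-3225) = (-8 + 3249 - 78*(-1/57) - 741) + 3225 = (-8 + 3249 + 26/19 - 741) + 3225 = 47526/19 + 3225 = 108801/19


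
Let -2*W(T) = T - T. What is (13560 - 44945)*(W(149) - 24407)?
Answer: 766013695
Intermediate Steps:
W(T) = 0 (W(T) = -(T - T)/2 = -1/2*0 = 0)
(13560 - 44945)*(W(149) - 24407) = (13560 - 44945)*(0 - 24407) = -31385*(-24407) = 766013695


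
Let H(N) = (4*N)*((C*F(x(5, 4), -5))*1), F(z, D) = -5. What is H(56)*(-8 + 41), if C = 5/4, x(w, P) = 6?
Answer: -46200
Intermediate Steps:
C = 5/4 (C = 5*(¼) = 5/4 ≈ 1.2500)
H(N) = -25*N (H(N) = (4*N)*(((5/4)*(-5))*1) = (4*N)*(-25/4*1) = (4*N)*(-25/4) = -25*N)
H(56)*(-8 + 41) = (-25*56)*(-8 + 41) = -1400*33 = -46200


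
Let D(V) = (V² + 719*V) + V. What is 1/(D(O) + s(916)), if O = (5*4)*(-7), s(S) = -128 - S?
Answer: -1/82244 ≈ -1.2159e-5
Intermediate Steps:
O = -140 (O = 20*(-7) = -140)
D(V) = V² + 720*V
1/(D(O) + s(916)) = 1/(-140*(720 - 140) + (-128 - 1*916)) = 1/(-140*580 + (-128 - 916)) = 1/(-81200 - 1044) = 1/(-82244) = -1/82244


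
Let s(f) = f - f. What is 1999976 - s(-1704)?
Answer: 1999976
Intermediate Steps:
s(f) = 0
1999976 - s(-1704) = 1999976 - 1*0 = 1999976 + 0 = 1999976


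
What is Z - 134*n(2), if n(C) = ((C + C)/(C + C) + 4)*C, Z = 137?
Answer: -1203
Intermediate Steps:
n(C) = 5*C (n(C) = ((2*C)/((2*C)) + 4)*C = ((2*C)*(1/(2*C)) + 4)*C = (1 + 4)*C = 5*C)
Z - 134*n(2) = 137 - 670*2 = 137 - 134*10 = 137 - 1340 = -1203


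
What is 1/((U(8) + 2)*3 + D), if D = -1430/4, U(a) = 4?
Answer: -2/679 ≈ -0.0029455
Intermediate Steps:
D = -715/2 (D = -1430*¼ = -715/2 ≈ -357.50)
1/((U(8) + 2)*3 + D) = 1/((4 + 2)*3 - 715/2) = 1/(6*3 - 715/2) = 1/(18 - 715/2) = 1/(-679/2) = -2/679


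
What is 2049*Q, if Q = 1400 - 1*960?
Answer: 901560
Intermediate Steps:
Q = 440 (Q = 1400 - 960 = 440)
2049*Q = 2049*440 = 901560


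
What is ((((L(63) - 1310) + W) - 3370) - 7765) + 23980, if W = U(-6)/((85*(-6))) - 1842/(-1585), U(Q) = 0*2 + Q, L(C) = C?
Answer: 312539741/26945 ≈ 11599.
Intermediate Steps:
U(Q) = Q (U(Q) = 0 + Q = Q)
W = 31631/26945 (W = -6/(85*(-6)) - 1842/(-1585) = -6/(-510) - 1842*(-1/1585) = -6*(-1/510) + 1842/1585 = 1/85 + 1842/1585 = 31631/26945 ≈ 1.1739)
((((L(63) - 1310) + W) - 3370) - 7765) + 23980 = ((((63 - 1310) + 31631/26945) - 3370) - 7765) + 23980 = (((-1247 + 31631/26945) - 3370) - 7765) + 23980 = ((-33568784/26945 - 3370) - 7765) + 23980 = (-124373434/26945 - 7765) + 23980 = -333601359/26945 + 23980 = 312539741/26945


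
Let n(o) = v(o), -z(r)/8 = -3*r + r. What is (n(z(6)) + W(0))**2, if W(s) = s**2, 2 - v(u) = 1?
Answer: 1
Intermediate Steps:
v(u) = 1 (v(u) = 2 - 1*1 = 2 - 1 = 1)
z(r) = 16*r (z(r) = -8*(-3*r + r) = -(-16)*r = 16*r)
n(o) = 1
(n(z(6)) + W(0))**2 = (1 + 0**2)**2 = (1 + 0)**2 = 1**2 = 1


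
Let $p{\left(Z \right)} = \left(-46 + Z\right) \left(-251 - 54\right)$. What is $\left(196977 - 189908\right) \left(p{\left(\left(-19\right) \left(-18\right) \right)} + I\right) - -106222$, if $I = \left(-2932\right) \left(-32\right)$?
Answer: $25158758$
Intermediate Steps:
$I = 93824$
$p{\left(Z \right)} = 14030 - 305 Z$ ($p{\left(Z \right)} = \left(-46 + Z\right) \left(-305\right) = 14030 - 305 Z$)
$\left(196977 - 189908\right) \left(p{\left(\left(-19\right) \left(-18\right) \right)} + I\right) - -106222 = \left(196977 - 189908\right) \left(\left(14030 - 305 \left(\left(-19\right) \left(-18\right)\right)\right) + 93824\right) - -106222 = 7069 \left(\left(14030 - 104310\right) + 93824\right) + 106222 = 7069 \left(-90280 + 93824\right) + 106222 = 7069 \cdot 3544 + 106222 = 25052536 + 106222 = 25158758$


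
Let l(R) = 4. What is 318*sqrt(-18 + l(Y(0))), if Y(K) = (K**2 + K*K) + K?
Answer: 318*I*sqrt(14) ≈ 1189.8*I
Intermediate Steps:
Y(K) = K + 2*K**2 (Y(K) = (K**2 + K**2) + K = 2*K**2 + K = K + 2*K**2)
318*sqrt(-18 + l(Y(0))) = 318*sqrt(-18 + 4) = 318*sqrt(-14) = 318*(I*sqrt(14)) = 318*I*sqrt(14)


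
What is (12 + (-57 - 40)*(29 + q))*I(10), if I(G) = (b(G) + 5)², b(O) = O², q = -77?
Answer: 51464700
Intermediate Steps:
I(G) = (5 + G²)² (I(G) = (G² + 5)² = (5 + G²)²)
(12 + (-57 - 40)*(29 + q))*I(10) = (12 + (-57 - 40)*(29 - 77))*(5 + 10²)² = (12 - 97*(-48))*(5 + 100)² = (12 + 4656)*105² = 4668*11025 = 51464700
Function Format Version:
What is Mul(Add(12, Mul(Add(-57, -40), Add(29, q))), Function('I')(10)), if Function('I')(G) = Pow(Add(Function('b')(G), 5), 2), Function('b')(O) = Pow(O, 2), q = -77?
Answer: 51464700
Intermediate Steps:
Function('I')(G) = Pow(Add(5, Pow(G, 2)), 2) (Function('I')(G) = Pow(Add(Pow(G, 2), 5), 2) = Pow(Add(5, Pow(G, 2)), 2))
Mul(Add(12, Mul(Add(-57, -40), Add(29, q))), Function('I')(10)) = Mul(Add(12, Mul(Add(-57, -40), Add(29, -77))), Pow(Add(5, Pow(10, 2)), 2)) = Mul(Add(12, Mul(-97, -48)), Pow(Add(5, 100), 2)) = Mul(Add(12, 4656), Pow(105, 2)) = Mul(4668, 11025) = 51464700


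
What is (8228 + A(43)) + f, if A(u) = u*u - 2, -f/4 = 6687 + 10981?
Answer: -60597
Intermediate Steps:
f = -70672 (f = -4*(6687 + 10981) = -4*17668 = -70672)
A(u) = -2 + u² (A(u) = u² - 2 = -2 + u²)
(8228 + A(43)) + f = (8228 + (-2 + 43²)) - 70672 = (8228 + (-2 + 1849)) - 70672 = (8228 + 1847) - 70672 = 10075 - 70672 = -60597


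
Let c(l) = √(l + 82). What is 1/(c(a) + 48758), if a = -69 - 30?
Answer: 48758/2377342581 - I*√17/2377342581 ≈ 2.0509e-5 - 1.7343e-9*I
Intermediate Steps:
a = -99
c(l) = √(82 + l)
1/(c(a) + 48758) = 1/(√(82 - 99) + 48758) = 1/(√(-17) + 48758) = 1/(I*√17 + 48758) = 1/(48758 + I*√17)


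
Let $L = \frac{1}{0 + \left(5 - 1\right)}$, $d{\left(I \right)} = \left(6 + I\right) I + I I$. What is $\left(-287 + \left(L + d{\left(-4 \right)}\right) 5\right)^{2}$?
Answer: $\frac{966289}{16} \approx 60393.0$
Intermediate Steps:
$d{\left(I \right)} = I^{2} + I \left(6 + I\right)$ ($d{\left(I \right)} = I \left(6 + I\right) + I^{2} = I^{2} + I \left(6 + I\right)$)
$L = \frac{1}{4}$ ($L = \frac{1}{0 + 4} = \frac{1}{4} \approx 0.25$)
$\left(-287 + \left(L + d{\left(-4 \right)}\right) 5\right)^{2} = \left(-287 + \left(\frac{1}{4} + 2 \left(-4\right) \left(3 - 4\right)\right) 5\right)^{2} = \left(-287 + \left(\frac{1}{4} + 2 \left(-4\right) \left(-1\right)\right) 5\right)^{2} = \left(-287 + \left(\frac{1}{4} + 8\right) 5\right)^{2} = \left(-287 + \frac{33}{4} \cdot 5\right)^{2} = \left(-287 + \frac{165}{4}\right)^{2} = \left(- \frac{983}{4}\right)^{2} = \frac{966289}{16}$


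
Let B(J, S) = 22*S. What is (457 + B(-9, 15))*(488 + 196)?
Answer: 538308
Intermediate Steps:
(457 + B(-9, 15))*(488 + 196) = (457 + 22*15)*(488 + 196) = (457 + 330)*684 = 787*684 = 538308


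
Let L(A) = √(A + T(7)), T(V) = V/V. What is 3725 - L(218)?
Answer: 3725 - √219 ≈ 3710.2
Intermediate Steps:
T(V) = 1
L(A) = √(1 + A) (L(A) = √(A + 1) = √(1 + A))
3725 - L(218) = 3725 - √(1 + 218) = 3725 - √219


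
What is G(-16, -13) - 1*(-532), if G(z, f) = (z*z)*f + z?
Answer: -2812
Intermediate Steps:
G(z, f) = z + f*z**2 (G(z, f) = z**2*f + z = f*z**2 + z = z + f*z**2)
G(-16, -13) - 1*(-532) = -16*(1 - 13*(-16)) - 1*(-532) = -16*(1 + 208) + 532 = -16*209 + 532 = -3344 + 532 = -2812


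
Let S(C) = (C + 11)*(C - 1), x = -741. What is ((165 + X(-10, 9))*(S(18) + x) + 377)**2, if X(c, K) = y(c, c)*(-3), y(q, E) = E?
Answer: 2302368289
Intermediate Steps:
X(c, K) = -3*c (X(c, K) = c*(-3) = -3*c)
S(C) = (-1 + C)*(11 + C) (S(C) = (11 + C)*(-1 + C) = (-1 + C)*(11 + C))
((165 + X(-10, 9))*(S(18) + x) + 377)**2 = ((165 - 3*(-10))*((-11 + 18**2 + 10*18) - 741) + 377)**2 = ((165 + 30)*((-11 + 324 + 180) - 741) + 377)**2 = (195*(493 - 741) + 377)**2 = (195*(-248) + 377)**2 = (-48360 + 377)**2 = (-47983)**2 = 2302368289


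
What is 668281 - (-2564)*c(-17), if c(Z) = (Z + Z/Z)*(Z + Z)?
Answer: 2063097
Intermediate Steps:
c(Z) = 2*Z*(1 + Z) (c(Z) = (Z + 1)*(2*Z) = (1 + Z)*(2*Z) = 2*Z*(1 + Z))
668281 - (-2564)*c(-17) = 668281 - (-2564)*2*(-17)*(1 - 17) = 668281 - (-2564)*2*(-17)*(-16) = 668281 - (-2564)*544 = 668281 - 1*(-1394816) = 668281 + 1394816 = 2063097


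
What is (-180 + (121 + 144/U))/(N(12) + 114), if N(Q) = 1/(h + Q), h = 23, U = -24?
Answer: -175/307 ≈ -0.57003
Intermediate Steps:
N(Q) = 1/(23 + Q)
(-180 + (121 + 144/U))/(N(12) + 114) = (-180 + (121 + 144/(-24)))/(1/(23 + 12) + 114) = (-180 + (121 + 144*(-1/24)))/(1/35 + 114) = (-180 + (121 - 6))/(1/35 + 114) = (-180 + 115)/(3991/35) = -65*35/3991 = -175/307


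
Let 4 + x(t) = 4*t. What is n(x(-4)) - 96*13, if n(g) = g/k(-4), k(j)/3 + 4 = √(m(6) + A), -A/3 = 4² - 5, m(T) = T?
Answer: -160912/129 + 20*I*√3/43 ≈ -1247.4 + 0.8056*I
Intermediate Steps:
A = -33 (A = -3*(4² - 5) = -3*(16 - 5) = -3*11 = -33)
k(j) = -12 + 9*I*√3 (k(j) = -12 + 3*√(6 - 33) = -12 + 3*√(-27) = -12 + 3*(3*I*√3) = -12 + 9*I*√3)
x(t) = -4 + 4*t
n(g) = g/(-12 + 9*I*√3)
n(x(-4)) - 96*13 = (-4*(-4 + 4*(-4))/129 - I*(-4 + 4*(-4))*√3/43) - 96*13 = (-4*(-4 - 16)/129 - I*(-4 - 16)*√3/43) - 1248 = (-4/129*(-20) - 1/43*I*(-20)*√3) - 1248 = (80/129 + 20*I*√3/43) - 1248 = -160912/129 + 20*I*√3/43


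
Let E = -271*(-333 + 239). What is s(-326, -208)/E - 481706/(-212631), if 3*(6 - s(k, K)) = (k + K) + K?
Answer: 6162422582/2708281047 ≈ 2.2754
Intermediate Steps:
s(k, K) = 6 - 2*K/3 - k/3 (s(k, K) = 6 - ((k + K) + K)/3 = 6 - ((K + k) + K)/3 = 6 - (k + 2*K)/3 = 6 + (-2*K/3 - k/3) = 6 - 2*K/3 - k/3)
E = 25474 (E = -271*(-94) = 25474)
s(-326, -208)/E - 481706/(-212631) = (6 - 2/3*(-208) - 1/3*(-326))/25474 - 481706/(-212631) = (6 + 416/3 + 326/3)*(1/25474) - 481706*(-1/212631) = (760/3)*(1/25474) + 481706/212631 = 380/38211 + 481706/212631 = 6162422582/2708281047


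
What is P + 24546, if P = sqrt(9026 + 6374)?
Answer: 24546 + 10*sqrt(154) ≈ 24670.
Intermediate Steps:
P = 10*sqrt(154) (P = sqrt(15400) = 10*sqrt(154) ≈ 124.10)
P + 24546 = 10*sqrt(154) + 24546 = 24546 + 10*sqrt(154)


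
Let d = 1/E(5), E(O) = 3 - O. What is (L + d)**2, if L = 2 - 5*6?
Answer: 3249/4 ≈ 812.25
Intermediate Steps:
L = -28 (L = 2 - 30 = -28)
d = -1/2 (d = 1/(3 - 1*5) = 1/(3 - 5) = 1/(-2) = -1/2 ≈ -0.50000)
(L + d)**2 = (-28 - 1/2)**2 = (-57/2)**2 = 3249/4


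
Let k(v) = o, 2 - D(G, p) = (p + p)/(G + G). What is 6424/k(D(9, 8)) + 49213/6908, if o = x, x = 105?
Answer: 49544357/725340 ≈ 68.305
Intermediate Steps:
D(G, p) = 2 - p/G (D(G, p) = 2 - (p + p)/(G + G) = 2 - 2*p/(2*G) = 2 - 2*p*1/(2*G) = 2 - p/G)
o = 105
k(v) = 105
6424/k(D(9, 8)) + 49213/6908 = 6424/105 + 49213/6908 = 49544357/725340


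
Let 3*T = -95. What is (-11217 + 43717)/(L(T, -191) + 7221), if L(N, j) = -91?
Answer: 3250/713 ≈ 4.5582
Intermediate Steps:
T = -95/3 (T = (⅓)*(-95) = -95/3 ≈ -31.667)
(-11217 + 43717)/(L(T, -191) + 7221) = (-11217 + 43717)/(-91 + 7221) = 32500/7130 = 32500*(1/7130) = 3250/713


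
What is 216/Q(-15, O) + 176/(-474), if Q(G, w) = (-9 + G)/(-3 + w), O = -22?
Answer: 53237/237 ≈ 224.63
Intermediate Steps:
Q(G, w) = (-9 + G)/(-3 + w)
216/Q(-15, O) + 176/(-474) = 216/(((-9 - 15)/(-3 - 22))) + 176/(-474) = 216/((-24/(-25))) + 176*(-1/474) = 216/((-1/25*(-24))) - 88/237 = 216/(24/25) - 88/237 = 216*(25/24) - 88/237 = 225 - 88/237 = 53237/237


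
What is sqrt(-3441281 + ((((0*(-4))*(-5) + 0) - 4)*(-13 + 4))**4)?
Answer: I*sqrt(1761665) ≈ 1327.3*I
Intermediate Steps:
sqrt(-3441281 + ((((0*(-4))*(-5) + 0) - 4)*(-13 + 4))**4) = sqrt(-3441281 + (((0*(-5) + 0) - 4)*(-9))**4) = sqrt(-3441281 + (((0 + 0) - 4)*(-9))**4) = sqrt(-3441281 + ((0 - 4)*(-9))**4) = sqrt(-3441281 + (-4*(-9))**4) = sqrt(-3441281 + 36**4) = sqrt(-3441281 + 1679616) = sqrt(-1761665) = I*sqrt(1761665)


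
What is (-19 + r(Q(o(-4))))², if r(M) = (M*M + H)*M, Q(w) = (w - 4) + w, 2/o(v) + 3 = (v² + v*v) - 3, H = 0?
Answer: 27803228049/4826809 ≈ 5760.2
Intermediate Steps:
o(v) = 2/(-6 + 2*v²) (o(v) = 2/(-3 + ((v² + v*v) - 3)) = 2/(-3 + ((v² + v²) - 3)) = 2/(-3 + (2*v² - 3)) = 2/(-3 + (-3 + 2*v²)) = 2/(-6 + 2*v²))
Q(w) = -4 + 2*w (Q(w) = (-4 + w) + w = -4 + 2*w)
r(M) = M³ (r(M) = (M*M + 0)*M = (M² + 0)*M = M²*M = M³)
(-19 + r(Q(o(-4))))² = (-19 + (-4 + 2/(-3 + (-4)²))³)² = (-19 + (-4 + 2/(-3 + 16))³)² = (-19 + (-4 + 2/13)³)² = (-19 + (-50/13)³)² = (-19 - 125000/2197)² = (-166743/2197)² = 27803228049/4826809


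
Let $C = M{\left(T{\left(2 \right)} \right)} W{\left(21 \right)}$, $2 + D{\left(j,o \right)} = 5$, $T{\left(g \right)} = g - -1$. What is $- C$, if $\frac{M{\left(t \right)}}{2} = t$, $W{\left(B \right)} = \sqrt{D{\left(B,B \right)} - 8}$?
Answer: $- 6 i \sqrt{5} \approx - 13.416 i$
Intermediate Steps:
$T{\left(g \right)} = 1 + g$ ($T{\left(g \right)} = g + 1 = 1 + g$)
$D{\left(j,o \right)} = 3$ ($D{\left(j,o \right)} = -2 + 5 = 3$)
$W{\left(B \right)} = i \sqrt{5}$ ($W{\left(B \right)} = \sqrt{3 - 8} = \sqrt{-5} = i \sqrt{5}$)
$M{\left(t \right)} = 2 t$
$C = 6 i \sqrt{5}$ ($C = 2 \left(1 + 2\right) i \sqrt{5} = 2 \cdot 3 i \sqrt{5} = 6 i \sqrt{5} \approx 13.416 i$)
$- C = - 6 i \sqrt{5}$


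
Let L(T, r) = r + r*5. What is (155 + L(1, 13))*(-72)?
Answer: -16776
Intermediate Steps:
L(T, r) = 6*r (L(T, r) = r + 5*r = 6*r)
(155 + L(1, 13))*(-72) = (155 + 6*13)*(-72) = (155 + 78)*(-72) = 233*(-72) = -16776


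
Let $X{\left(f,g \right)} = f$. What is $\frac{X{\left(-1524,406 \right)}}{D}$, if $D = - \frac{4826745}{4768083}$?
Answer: $\frac{807395388}{536305} \approx 1505.5$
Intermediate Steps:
$D = - \frac{536305}{529787}$ ($D = \left(-4826745\right) \frac{1}{4768083} = - \frac{536305}{529787} \approx -1.0123$)
$\frac{X{\left(-1524,406 \right)}}{D} = - \frac{1524}{- \frac{536305}{529787}} = \left(-1524\right) \left(- \frac{529787}{536305}\right) = \frac{807395388}{536305}$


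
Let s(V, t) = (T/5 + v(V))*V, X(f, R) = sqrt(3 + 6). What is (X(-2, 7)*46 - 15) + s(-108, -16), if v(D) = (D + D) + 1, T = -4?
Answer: 117147/5 ≈ 23429.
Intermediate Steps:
v(D) = 1 + 2*D (v(D) = 2*D + 1 = 1 + 2*D)
X(f, R) = 3 (X(f, R) = sqrt(9) = 3)
s(V, t) = V*(1/5 + 2*V) (s(V, t) = (-4/5 + (1 + 2*V))*V = (1/5 + 2*V)*V = V*(1/5 + 2*V))
(X(-2, 7)*46 - 15) + s(-108, -16) = (3*46 - 15) + (1/5)*(-108)*(1 + 10*(-108)) = (138 - 15) + (1/5)*(-108)*(1 - 1080) = 123 + (1/5)*(-108)*(-1079) = 123 + 116532/5 = 117147/5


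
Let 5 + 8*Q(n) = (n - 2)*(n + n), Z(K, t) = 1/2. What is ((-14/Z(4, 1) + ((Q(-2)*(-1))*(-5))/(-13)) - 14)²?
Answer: 19562929/10816 ≈ 1808.7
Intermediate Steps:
Z(K, t) = ½
Q(n) = -5/8 + n*(-2 + n)/4 (Q(n) = -5/8 + ((n - 2)*(n + n))/8 = -5/8 + ((-2 + n)*(2*n))/8 = -5/8 + (2*n*(-2 + n))/8 = -5/8 + n*(-2 + n)/4)
((-14/Z(4, 1) + ((Q(-2)*(-1))*(-5))/(-13)) - 14)² = ((-14/½ + (((-5/8 - ½*(-2) + (¼)*(-2)²)*(-1))*(-5))/(-13)) - 14)² = ((-14*2 + (((-5/8 + 1 + (¼)*4)*(-1))*(-5))*(-1/13)) - 14)² = ((-28 + (((-5/8 + 1 + 1)*(-1))*(-5))*(-1/13)) - 14)² = ((-28 + (((11/8)*(-1))*(-5))*(-1/13)) - 14)² = ((-28 - 11/8*(-5)*(-1/13)) - 14)² = ((-28 + (55/8)*(-1/13)) - 14)² = ((-28 - 55/104) - 14)² = (-2967/104 - 14)² = (-4423/104)² = 19562929/10816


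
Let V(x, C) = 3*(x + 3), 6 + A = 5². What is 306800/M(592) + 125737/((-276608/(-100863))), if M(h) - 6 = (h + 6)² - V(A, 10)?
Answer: 566816665525283/12362441344 ≈ 45850.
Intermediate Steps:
A = 19 (A = -6 + 5² = -6 + 25 = 19)
V(x, C) = 9 + 3*x (V(x, C) = 3*(3 + x) = 9 + 3*x)
M(h) = -60 + (6 + h)² (M(h) = 6 + ((h + 6)² - (9 + 3*19)) = 6 + ((6 + h)² - (9 + 57)) = 6 + ((6 + h)² - 1*66) = 6 + ((6 + h)² - 66) = 6 + (-66 + (6 + h)²) = -60 + (6 + h)²)
306800/M(592) + 125737/((-276608/(-100863))) = 306800/(-60 + (6 + 592)²) + 125737/((-276608/(-100863))) = 306800/(-60 + 598²) + 125737/((-276608*(-1/100863))) = 306800/(-60 + 357604) + 125737/(276608/100863) = 306800/357544 + 125737*(100863/276608) = 306800*(1/357544) + 12682211031/276608 = 38350/44693 + 12682211031/276608 = 566816665525283/12362441344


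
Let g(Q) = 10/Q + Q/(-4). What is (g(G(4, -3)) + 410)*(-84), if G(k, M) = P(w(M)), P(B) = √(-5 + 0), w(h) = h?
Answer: -34440 + 189*I*√5 ≈ -34440.0 + 422.62*I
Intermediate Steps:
P(B) = I*√5 (P(B) = √(-5) = I*√5)
G(k, M) = I*√5
g(Q) = 10/Q - Q/4 (g(Q) = 10/Q + Q*(-¼) = 10/Q - Q/4)
(g(G(4, -3)) + 410)*(-84) = ((10/((I*√5)) - I*√5/4) + 410)*(-84) = ((10*(-I*√5/5) - I*√5/4) + 410)*(-84) = ((-2*I*√5 - I*√5/4) + 410)*(-84) = (-9*I*√5/4 + 410)*(-84) = (410 - 9*I*√5/4)*(-84) = -34440 + 189*I*√5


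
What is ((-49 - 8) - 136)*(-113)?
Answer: 21809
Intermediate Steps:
((-49 - 8) - 136)*(-113) = (-57 - 136)*(-113) = -193*(-113) = 21809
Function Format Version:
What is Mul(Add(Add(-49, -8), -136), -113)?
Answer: 21809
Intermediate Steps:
Mul(Add(Add(-49, -8), -136), -113) = Mul(Add(-57, -136), -113) = Mul(-193, -113) = 21809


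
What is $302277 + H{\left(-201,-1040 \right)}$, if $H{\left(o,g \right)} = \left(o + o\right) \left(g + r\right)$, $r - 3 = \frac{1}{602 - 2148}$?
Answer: $\frac{555903924}{773} \approx 7.1915 \cdot 10^{5}$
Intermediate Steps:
$r = \frac{4637}{1546}$ ($r = 3 + \frac{1}{602 - 2148} = 3 + \frac{1}{-1546} = 3 - \frac{1}{1546} = \frac{4637}{1546} \approx 2.9994$)
$H{\left(o,g \right)} = 2 o \left(\frac{4637}{1546} + g\right)$ ($H{\left(o,g \right)} = \left(o + o\right) \left(g + \frac{4637}{1546}\right) = 2 o \left(\frac{4637}{1546} + g\right)$)
$302277 + H{\left(-201,-1040 \right)} = 302277 + \frac{1}{773} \left(-201\right) \left(4637 + 1546 \left(-1040\right)\right) = 302277 + \frac{1}{773} \left(-201\right) \left(4637 - 1607840\right) = 302277 + \frac{1}{773} \left(-201\right) \left(-1603203\right) = 302277 + \frac{322243803}{773} = \frac{555903924}{773}$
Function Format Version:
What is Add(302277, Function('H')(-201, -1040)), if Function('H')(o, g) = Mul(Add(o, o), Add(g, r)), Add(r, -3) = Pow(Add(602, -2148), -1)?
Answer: Rational(555903924, 773) ≈ 7.1915e+5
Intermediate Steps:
r = Rational(4637, 1546) (r = Add(3, Pow(Add(602, -2148), -1)) = Add(3, Pow(-1546, -1)) = Add(3, Rational(-1, 1546)) = Rational(4637, 1546) ≈ 2.9994)
Function('H')(o, g) = Mul(2, o, Add(Rational(4637, 1546), g)) (Function('H')(o, g) = Mul(Add(o, o), Add(g, Rational(4637, 1546))) = Mul(Mul(2, o), Add(Rational(4637, 1546), g)) = Mul(2, o, Add(Rational(4637, 1546), g)))
Add(302277, Function('H')(-201, -1040)) = Add(302277, Mul(Rational(1, 773), -201, Add(4637, Mul(1546, -1040)))) = Add(302277, Mul(Rational(1, 773), -201, Add(4637, -1607840))) = Add(302277, Mul(Rational(1, 773), -201, -1603203)) = Add(302277, Rational(322243803, 773)) = Rational(555903924, 773)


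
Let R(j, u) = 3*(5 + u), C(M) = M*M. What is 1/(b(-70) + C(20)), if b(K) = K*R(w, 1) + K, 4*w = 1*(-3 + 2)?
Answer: -1/930 ≈ -0.0010753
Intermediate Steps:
w = -1/4 (w = (1*(-3 + 2))/4 = (1*(-1))/4 = (1/4)*(-1) = -1/4 ≈ -0.25000)
C(M) = M**2
R(j, u) = 15 + 3*u
b(K) = 19*K (b(K) = K*(15 + 3*1) + K = K*(15 + 3) + K = K*18 + K = 18*K + K = 19*K)
1/(b(-70) + C(20)) = 1/(19*(-70) + 20**2) = 1/(-1330 + 400) = 1/(-930) = -1/930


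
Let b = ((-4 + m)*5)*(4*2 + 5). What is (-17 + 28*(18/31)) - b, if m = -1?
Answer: 10052/31 ≈ 324.26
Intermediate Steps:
b = -325 (b = ((-4 - 1)*5)*(4*2 + 5) = (-5*5)*(8 + 5) = -25*13 = -325)
(-17 + 28*(18/31)) - b = (-17 + 28*(18/31)) - 1*(-325) = (-17 + 28*(18*(1/31))) + 325 = (-17 + 28*(18/31)) + 325 = (-17 + 504/31) + 325 = -23/31 + 325 = 10052/31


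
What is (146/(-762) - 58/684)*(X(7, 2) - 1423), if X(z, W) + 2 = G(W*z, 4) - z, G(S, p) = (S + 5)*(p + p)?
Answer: 7683200/21717 ≈ 353.79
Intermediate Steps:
G(S, p) = 2*p*(5 + S) (G(S, p) = (5 + S)*(2*p) = 2*p*(5 + S))
X(z, W) = 38 - z + 8*W*z (X(z, W) = -2 + (2*4*(5 + W*z) - z) = -2 + ((40 + 8*W*z) - z) = -2 + (40 - z + 8*W*z) = 38 - z + 8*W*z)
(146/(-762) - 58/684)*(X(7, 2) - 1423) = (146/(-762) - 58/684)*((38 - 1*7 + 8*2*7) - 1423) = (146*(-1/762) - 58*1/684)*((38 - 7 + 112) - 1423) = (-73/381 - 29/342)*(143 - 1423) = -12005/43434*(-1280) = 7683200/21717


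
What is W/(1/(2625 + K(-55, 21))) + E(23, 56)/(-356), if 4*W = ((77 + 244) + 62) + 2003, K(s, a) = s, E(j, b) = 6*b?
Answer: 136437361/89 ≈ 1.5330e+6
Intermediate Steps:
W = 1193/2 (W = (((77 + 244) + 62) + 2003)/4 = ((321 + 62) + 2003)/4 = (383 + 2003)/4 = (¼)*2386 = 1193/2 ≈ 596.50)
W/(1/(2625 + K(-55, 21))) + E(23, 56)/(-356) = 1193/(2*(1/(2625 - 55))) + (6*56)/(-356) = 1193/(2*(1/2570)) + 336*(-1/356) = 1193/(2*(1/2570)) - 84/89 = (1193/2)*2570 - 84/89 = 1533005 - 84/89 = 136437361/89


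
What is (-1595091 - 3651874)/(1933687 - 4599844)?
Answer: 5246965/2666157 ≈ 1.9680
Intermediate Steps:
(-1595091 - 3651874)/(1933687 - 4599844) = -5246965/(-2666157) = -5246965*(-1/2666157) = 5246965/2666157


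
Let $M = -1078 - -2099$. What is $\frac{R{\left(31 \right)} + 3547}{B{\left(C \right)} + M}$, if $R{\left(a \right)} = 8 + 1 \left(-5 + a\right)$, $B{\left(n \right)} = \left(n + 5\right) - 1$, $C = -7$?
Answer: $\frac{3581}{1018} \approx 3.5177$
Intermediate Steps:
$B{\left(n \right)} = 4 + n$ ($B{\left(n \right)} = \left(5 + n\right) - 1 = 4 + n$)
$M = 1021$ ($M = -1078 + 2099 = 1021$)
$R{\left(a \right)} = 3 + a$ ($R{\left(a \right)} = 8 + \left(-5 + a\right) = 3 + a$)
$\frac{R{\left(31 \right)} + 3547}{B{\left(C \right)} + M} = \frac{\left(3 + 31\right) + 3547}{\left(4 - 7\right) + 1021} = \frac{34 + 3547}{-3 + 1021} = \frac{3581}{1018}$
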